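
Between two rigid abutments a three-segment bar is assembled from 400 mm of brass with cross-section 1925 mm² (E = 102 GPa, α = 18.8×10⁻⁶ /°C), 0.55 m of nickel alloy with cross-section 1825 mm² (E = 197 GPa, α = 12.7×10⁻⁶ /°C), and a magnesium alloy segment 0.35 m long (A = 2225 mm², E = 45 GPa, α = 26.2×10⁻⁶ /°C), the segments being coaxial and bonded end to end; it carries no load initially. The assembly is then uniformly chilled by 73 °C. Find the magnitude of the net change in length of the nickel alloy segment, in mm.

|ΔL| ≈ 0.136 mm

If the supports were absent, the total length change would be Σ αᵢΔT Lᵢ = 18.8×10⁻⁶×73×400 + 12.7×10⁻⁶×73×550 + 26.2×10⁻⁶×73×350 = 1.728 mm.
Since the ends are fixed, an axial force P builds up, equal in every segment, with P · Σ Lᵢ/(AᵢEᵢ) = δ_free.
The series flexibility is Σ Lᵢ/(AᵢEᵢ) = 400/(1925×102×10³) + 550/(1825×197×10³) + 350/(2225×45×10³) = 7.063×10⁻⁶ mm/N.
Hence P = δ_free / Σ(L/AE) = 1.728/7.063×10⁻⁶ = 244.7 kN (tensile).
For the nickel alloy segment, free thermal change = 12.7×10⁻⁶×73×550 = 0.5099 mm and elastic change from P = 244700×550/(1825×197×10³) = 0.3744 mm; these oppose, so the net change is 0.136 mm (segment shortens).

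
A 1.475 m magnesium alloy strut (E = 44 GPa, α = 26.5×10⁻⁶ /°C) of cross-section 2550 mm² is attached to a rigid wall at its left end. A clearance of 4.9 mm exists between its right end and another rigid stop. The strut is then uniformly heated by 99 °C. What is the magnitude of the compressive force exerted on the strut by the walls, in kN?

P ≈ 0 kN

If the wall were absent the strut would grow by αΔT L = 26.5×10⁻⁶ × 99 × 1475 = 3.87 mm.
This is smaller than the 4.9 mm clearance, so the strut expands freely without reaching the stop — the stress is zero.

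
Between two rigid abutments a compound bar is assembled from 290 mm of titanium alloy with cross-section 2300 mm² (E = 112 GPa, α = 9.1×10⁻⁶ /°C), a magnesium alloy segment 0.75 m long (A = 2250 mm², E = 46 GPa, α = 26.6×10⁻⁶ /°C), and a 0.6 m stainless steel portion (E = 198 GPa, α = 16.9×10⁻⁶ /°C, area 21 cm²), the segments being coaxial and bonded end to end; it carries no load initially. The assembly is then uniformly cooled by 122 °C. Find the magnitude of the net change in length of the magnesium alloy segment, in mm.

|ΔL| ≈ 0.514 mm

If the supports were absent, the total length change would be Σ αᵢΔT Lᵢ = 9.1×10⁻⁶×122×290 + 26.6×10⁻⁶×122×750 + 16.9×10⁻⁶×122×600 = 3.993 mm.
Since the ends are fixed, an axial force P builds up, equal in every segment, with P · Σ Lᵢ/(AᵢEᵢ) = δ_free.
Σ Lᵢ/(AᵢEᵢ) = 290/(2300×112×10³) + 750/(2250×46×10³) + 600/(2100×198×10³) = 9.815×10⁻⁶ mm/N.
So P = 3.993 / 9.815×10⁻⁶ = 406.8 kN, tensile.
For the magnesium alloy segment, free thermal change = 26.6×10⁻⁶×122×750 = 2.434 mm and elastic change from P = 406800×750/(2250×46×10³) = 2.948 mm; these oppose, so the net change is 0.514 mm (segment lengthens).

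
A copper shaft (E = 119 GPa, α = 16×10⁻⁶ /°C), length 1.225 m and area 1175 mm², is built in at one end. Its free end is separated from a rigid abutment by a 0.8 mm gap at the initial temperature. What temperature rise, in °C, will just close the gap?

Contact occurs when the free expansion equals the gap: αΔT L = 0.8 mm.
ΔT = 0.8 / (16×10⁻⁶ × 1225) = 40.82 °C.

ΔT ≈ 40.8 °C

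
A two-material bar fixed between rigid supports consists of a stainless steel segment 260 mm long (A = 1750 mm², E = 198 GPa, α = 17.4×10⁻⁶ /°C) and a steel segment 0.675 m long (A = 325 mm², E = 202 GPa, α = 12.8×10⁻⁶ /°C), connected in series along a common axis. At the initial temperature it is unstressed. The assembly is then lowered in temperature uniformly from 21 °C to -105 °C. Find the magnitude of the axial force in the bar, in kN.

With the walls removed the bar would change length by δ_free = Σ αᵢΔT Lᵢ = 17.4×10⁻⁶×126×260 + 12.8×10⁻⁶×126×675 = 1.659 mm.
The rigid supports impose zero overall length change; the single axial force P common to all segments must satisfy P Σ Lᵢ/(AᵢEᵢ) = δ_free.
Σ Lᵢ/(AᵢEᵢ) = 260/(1750×198×10³) + 675/(325×202×10³) = 1.103×10⁻⁵ mm/N.
Hence P = δ_free / Σ(L/AE) = 1.659/1.103×10⁻⁵ = 150.3 kN (tensile).

P ≈ 150 kN (tensile)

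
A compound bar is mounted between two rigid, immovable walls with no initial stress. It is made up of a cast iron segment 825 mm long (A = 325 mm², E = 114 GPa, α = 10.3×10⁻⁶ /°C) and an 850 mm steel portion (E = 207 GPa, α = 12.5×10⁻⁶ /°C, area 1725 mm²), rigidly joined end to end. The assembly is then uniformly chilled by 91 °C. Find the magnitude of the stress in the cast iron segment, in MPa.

σ ≈ 217 MPa (tensile)

With the walls removed the bar would change length by δ_free = Σ αᵢΔT Lᵢ = 10.3×10⁻⁶×91×825 + 12.5×10⁻⁶×91×850 = 1.74 mm.
The walls prevent any net length change, so an axial force P (same in every segment) develops. Compatibility: P · Σ Lᵢ/(AᵢEᵢ) = δ_free.
Σ Lᵢ/(AᵢEᵢ) = 825/(325×114×10³) + 850/(1725×207×10³) = 2.465×10⁻⁵ mm/N.
So P = 1.74 / 2.465×10⁻⁵ = 70.6 kN, tensile.
σ_{cast iron} = P / A = 70600 / 325 = 217.2 MPa.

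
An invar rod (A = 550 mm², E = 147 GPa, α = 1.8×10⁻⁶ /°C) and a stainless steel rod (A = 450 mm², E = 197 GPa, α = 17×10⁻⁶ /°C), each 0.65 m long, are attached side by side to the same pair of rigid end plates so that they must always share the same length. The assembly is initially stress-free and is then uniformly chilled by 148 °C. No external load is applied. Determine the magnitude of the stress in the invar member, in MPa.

Equilibrium of a rigid end plate with no external load gives equal and opposite internal forces ±P in the two members. Since α_{stainless steel} > α_{invar}, cooling drives the stainless steel into tension and the invar into compression.
Setting the final lengths equal and cancelling L: (α₁ − α₂)ΔT = P/(A₁E₁) + P/(A₂E₂).
|α₁ − α₂|·ΔT = 15.2×10⁻⁶ × 148 = 0.00225.
1/(A₁E₁) + 1/(A₂E₂) = 1/(550×147×10³) + 1/(450×197×10³) = 2.365×10⁻⁸ N⁻¹.
So P = 0.00225 / 2.365×10⁻⁸ = 95.12 kN.
σ_{invar} = P/A₁ = 95120/550 = 173 MPa, compressive.

σ ≈ 173 MPa (compressive)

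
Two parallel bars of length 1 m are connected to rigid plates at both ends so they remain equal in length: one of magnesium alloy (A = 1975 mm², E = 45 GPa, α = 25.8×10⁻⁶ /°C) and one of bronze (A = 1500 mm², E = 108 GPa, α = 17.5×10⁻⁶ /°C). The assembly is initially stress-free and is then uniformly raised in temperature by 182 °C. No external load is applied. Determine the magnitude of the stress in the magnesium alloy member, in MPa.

σ ≈ 43.9 MPa (compressive)

Both members must finish at the same length. With the larger α, the magnesium alloy tends to over-expand; the plates restrain it, putting the magnesium alloy in compression and the bronze in tension. With no external load the two internal forces are equal and opposite, magnitude P.
Equating the net (thermal + elastic) strains gives |α₁ − α₂|·ΔT = P·[1/(A₁E₁) + 1/(A₂E₂)].
|α₁ − α₂|·ΔT = 8.3×10⁻⁶ × 182 = 0.001511.
1/(A₁E₁) + 1/(A₂E₂) = 1/(1975×45×10³) + 1/(1500×108×10³) = 1.742×10⁻⁸ N⁻¹.
So P = 0.001511 / 1.742×10⁻⁸ = 86.69 kN.
σ_{magnesium alloy} = P/A₁ = 86690/1975 = 43.9 MPa, compressive.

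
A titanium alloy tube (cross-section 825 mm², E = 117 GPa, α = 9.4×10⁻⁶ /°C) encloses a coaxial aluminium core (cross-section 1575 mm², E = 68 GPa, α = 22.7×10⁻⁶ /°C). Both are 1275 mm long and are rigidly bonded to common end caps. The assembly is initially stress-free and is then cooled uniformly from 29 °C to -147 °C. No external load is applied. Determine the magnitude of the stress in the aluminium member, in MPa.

σ ≈ 75.5 MPa (tensile)

Equilibrium of a rigid end plate with no external load gives equal and opposite internal forces ±P in the two members. Since α_{aluminium} > α_{titanium alloy}, cooling drives the aluminium into tension and the titanium alloy into compression.
Equating the net (thermal + elastic) strains gives |α₁ − α₂|·ΔT = P·[1/(A₁E₁) + 1/(A₂E₂)].
|α₁ − α₂|·ΔT = 13.3×10⁻⁶ × 176 = 0.002341.
1/(A₁E₁) + 1/(A₂E₂) = 1/(825×117×10³) + 1/(1575×68×10³) = 1.97×10⁻⁸ N⁻¹.
So P = 0.002341 / 1.97×10⁻⁸ = 118.8 kN.
σ_{aluminium} = P/A₂ = 118800/1575 = 75.45 MPa, tensile.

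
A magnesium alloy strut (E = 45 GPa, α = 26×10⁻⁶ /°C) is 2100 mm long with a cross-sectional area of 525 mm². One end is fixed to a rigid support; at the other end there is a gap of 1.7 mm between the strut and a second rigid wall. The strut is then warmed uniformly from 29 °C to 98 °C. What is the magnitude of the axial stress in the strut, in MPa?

Unrestrained expansion: δ_free = αΔT L = 26×10⁻⁶ × 69 × 2100 = 3.767 mm.
This exceeds the 1.7 mm gap, so the wall pushes back. The portion of expansion that must be recovered elastically is δ_free − gap = 3.767 − 1.7 = 2.067 mm.
So σ = E(δ_free − g)/L = 45×10³ × 2.067/2100 = 44.3 MPa.

σ ≈ 44.3 MPa (compressive)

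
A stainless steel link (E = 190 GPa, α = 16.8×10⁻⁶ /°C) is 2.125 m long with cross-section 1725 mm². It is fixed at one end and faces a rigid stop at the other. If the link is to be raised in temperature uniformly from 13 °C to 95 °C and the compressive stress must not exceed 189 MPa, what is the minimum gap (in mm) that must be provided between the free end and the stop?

Free expansion if unrestrained: δ_free = αΔT L = 16.8×10⁻⁶ × 82 × 2125 = 2.927 mm.
A stress of 189 MPa corresponds to the wall pushing the link back by σL/E = 189×2125/(190×10³) = 2.114 mm.
So the gap has to take up the difference, g_min = δ_free − σL/E = 2.927 − 2.114 = 0.8136 mm.

g ≈ 0.814 mm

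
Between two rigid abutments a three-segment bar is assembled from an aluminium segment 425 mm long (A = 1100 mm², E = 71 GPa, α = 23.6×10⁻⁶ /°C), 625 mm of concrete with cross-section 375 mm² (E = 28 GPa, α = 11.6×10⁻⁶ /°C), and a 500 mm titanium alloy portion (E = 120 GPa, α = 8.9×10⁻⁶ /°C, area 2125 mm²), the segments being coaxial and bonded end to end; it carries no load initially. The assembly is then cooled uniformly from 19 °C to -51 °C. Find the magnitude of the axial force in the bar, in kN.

P ≈ 22.7 kN (tensile)

If the supports were absent, the total length change would be Σ αᵢΔT Lᵢ = 23.6×10⁻⁶×70×425 + 11.6×10⁻⁶×70×625 + 8.9×10⁻⁶×70×500 = 1.521 mm.
The walls prevent any net length change, so an axial force P (same in every segment) develops. Compatibility: P · Σ Lᵢ/(AᵢEᵢ) = δ_free.
The series flexibility is Σ Lᵢ/(AᵢEᵢ) = 425/(1100×71×10³) + 625/(375×28×10³) + 500/(2125×120×10³) = 6.693×10⁻⁵ mm/N.
Hence P = δ_free / Σ(L/AE) = 1.521/6.693×10⁻⁵ = 22.73 kN (tensile).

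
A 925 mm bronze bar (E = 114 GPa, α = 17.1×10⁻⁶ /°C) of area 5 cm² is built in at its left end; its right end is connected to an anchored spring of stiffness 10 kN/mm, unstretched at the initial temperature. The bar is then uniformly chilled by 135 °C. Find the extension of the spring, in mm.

Free thermal contraction: δ_free = αΔT L = 17.1×10⁻⁶ × 135 × 925 = 2.135 mm.
With a force P in the spring, the elastic change of the bar is PL/(AE) and that of the spring is P/k; compatibility requires their sum to equal δ_free.
So P = δ_free / [L/(AE) + 1/k] = 2.135 / [ 925/(500×114×10³) + 1/(10×10³) ].
P = 2.135 / 0.0001162 = 18370 N.
Spring extension = P/k = 18370/(10×10³) = 1.837 mm.

δ ≈ 1.84 mm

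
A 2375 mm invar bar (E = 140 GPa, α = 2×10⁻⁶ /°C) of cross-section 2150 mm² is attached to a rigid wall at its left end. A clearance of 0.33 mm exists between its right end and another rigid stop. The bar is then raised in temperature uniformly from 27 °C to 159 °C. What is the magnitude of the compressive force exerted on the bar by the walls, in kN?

P ≈ 37.6 kN

If the wall were absent the bar would grow by αΔT L = 2×10⁻⁶ × 132 × 2375 = 0.627 mm.
After closing the 0.33 mm clearance, 0.627 − 0.33 = 0.297 mm of expansion remains to be suppressed by the wall.
That suppressed elongation corresponds to σ = E·Δ/L = 140×10³ × 0.297/2375 = 17.51 MPa.
P = σA = 17.51 × 2150 = 37.64 kN.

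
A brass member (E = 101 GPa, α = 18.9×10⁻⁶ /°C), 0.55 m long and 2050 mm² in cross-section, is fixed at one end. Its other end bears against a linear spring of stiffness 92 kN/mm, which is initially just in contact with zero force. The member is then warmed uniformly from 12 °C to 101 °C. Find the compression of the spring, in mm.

The unrestrained thermal change is αΔT L = 18.9×10⁻⁶ × 89 × 550 = 0.9252 mm.
With a force P in the spring, the elastic change of the member is PL/(AE) and that of the spring is P/k; compatibility requires their sum to equal δ_free.
P [ L/(AE) + 1/k ] = δ_free → P [ 550/(2050×101×10³) + 1/(92×10³) ] = 0.9252.
P = 0.9252 / 1.353×10⁻⁵ = 68400 N.
Spring compression = P/k = 68400/(92×10³) = 0.7435 mm.

δ ≈ 0.743 mm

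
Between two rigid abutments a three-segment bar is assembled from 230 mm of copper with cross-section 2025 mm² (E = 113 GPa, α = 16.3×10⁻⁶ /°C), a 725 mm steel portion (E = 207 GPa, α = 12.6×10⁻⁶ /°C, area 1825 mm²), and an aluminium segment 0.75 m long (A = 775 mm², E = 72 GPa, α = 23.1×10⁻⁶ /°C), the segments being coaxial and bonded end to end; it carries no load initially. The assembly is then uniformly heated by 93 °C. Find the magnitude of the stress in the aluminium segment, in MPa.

σ ≈ 222 MPa (compressive)

Free thermal expansion of the whole bar: Σ αᵢΔT Lᵢ = 16.3×10⁻⁶×93×230 + 12.6×10⁻⁶×93×725 + 23.1×10⁻⁶×93×750 = 2.809 mm.
Since the ends are fixed, an axial force P builds up, equal in every segment, with P · Σ Lᵢ/(AᵢEᵢ) = δ_free.
Σ Lᵢ/(AᵢEᵢ) = 230/(2025×113×10³) + 725/(1825×207×10³) + 750/(775×72×10³) = 1.637×10⁻⁵ mm/N.
Hence P = δ_free / Σ(L/AE) = 2.809/1.637×10⁻⁵ = 171.7 kN (compressive).
σ_{aluminium} = P / A = 171700 / 775 = 221.5 MPa.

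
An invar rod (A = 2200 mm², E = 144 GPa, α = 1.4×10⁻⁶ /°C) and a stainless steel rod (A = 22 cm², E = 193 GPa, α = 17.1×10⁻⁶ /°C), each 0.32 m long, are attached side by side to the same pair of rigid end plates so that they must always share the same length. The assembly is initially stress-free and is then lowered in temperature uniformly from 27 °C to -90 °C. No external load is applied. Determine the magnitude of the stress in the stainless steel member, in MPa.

Equilibrium of a rigid end plate with no external load gives equal and opposite internal forces ±P in the two members. Since α_{stainless steel} > α_{invar}, cooling drives the stainless steel into tension and the invar into compression.
Compatibility of the two members (thermal + elastic change equal): (α₁ − α₂)ΔT = P·[1/(A₁E₁) + 1/(A₂E₂)].
|α₁ − α₂|·ΔT = 15.7×10⁻⁶ × 117 = 0.001837.
1/(A₁E₁) + 1/(A₂E₂) = 1/(2200×144×10³) + 1/(2200×193×10³) = 5.512×10⁻⁹ N⁻¹.
So P = 0.001837 / 5.512×10⁻⁹ = 333.3 kN.
σ_{stainless steel} = P/A₂ = 333300/2200 = 151.5 MPa, tensile.

σ ≈ 151 MPa (tensile)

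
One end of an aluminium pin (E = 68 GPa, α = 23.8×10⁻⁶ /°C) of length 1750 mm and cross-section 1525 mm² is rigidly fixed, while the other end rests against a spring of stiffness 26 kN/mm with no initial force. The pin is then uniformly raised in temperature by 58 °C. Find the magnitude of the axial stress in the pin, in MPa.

Free thermal expansion: δ_free = αΔT L = 23.8×10⁻⁶ × 58 × 1750 = 2.416 mm.
With a force P in the spring, the elastic change of the pin is PL/(AE) and that of the spring is P/k; compatibility requires their sum to equal δ_free.
P [ L/(AE) + 1/k ] = δ_free → P [ 1750/(1525×68×10³) + 1/(26×10³) ] = 2.416.
P = 2.416 / 5.534×10⁻⁵ = 43650 N.
σ = P/A = 43650/1525 = 28.63 MPa.

σ ≈ 28.6 MPa (compressive)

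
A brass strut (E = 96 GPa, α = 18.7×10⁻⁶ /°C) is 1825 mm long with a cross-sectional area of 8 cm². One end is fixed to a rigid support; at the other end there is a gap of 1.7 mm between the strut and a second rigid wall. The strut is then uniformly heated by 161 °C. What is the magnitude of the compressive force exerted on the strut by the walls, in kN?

If the wall were absent the strut would grow by αΔT L = 18.7×10⁻⁶ × 161 × 1825 = 5.495 mm.
The gap closes (δ_free > 1.7 mm) and the wall then resists a further 5.495 − 1.7 = 3.795 mm of expansion.
Compatibility: PL/(AE) = 3.795 mm, so σ = P/A = E × (3.795/1825) = 199.6 MPa.
Force on the wall = σA = 199.6 × 800 mm² = 159.7 kN.

P ≈ 160 kN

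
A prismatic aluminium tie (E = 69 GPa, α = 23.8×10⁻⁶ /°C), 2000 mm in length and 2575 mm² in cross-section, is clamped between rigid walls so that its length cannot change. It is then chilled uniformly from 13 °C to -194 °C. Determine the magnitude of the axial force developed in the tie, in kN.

Full restraint means ε = 0, so the stress is σ = EαΔT = 69×10³ × 23.8×10⁻⁶ × 207 = 339.9 MPa.
Axial force P = σA = 339.9 × 2575 = 875300 N = 875.3 kN, tensile.

P ≈ 875 kN (tensile)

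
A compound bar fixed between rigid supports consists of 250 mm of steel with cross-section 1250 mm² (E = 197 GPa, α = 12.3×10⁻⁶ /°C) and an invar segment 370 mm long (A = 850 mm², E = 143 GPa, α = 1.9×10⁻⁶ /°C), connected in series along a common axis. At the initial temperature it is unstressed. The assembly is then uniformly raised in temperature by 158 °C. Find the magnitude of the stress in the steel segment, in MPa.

σ ≈ 118 MPa (compressive)

Free thermal expansion of the whole bar: Σ αᵢΔT Lᵢ = 12.3×10⁻⁶×158×250 + 1.9×10⁻⁶×158×370 = 0.5969 mm.
Since the ends are fixed, an axial force P builds up, equal in every segment, with P · Σ Lᵢ/(AᵢEᵢ) = δ_free.
Σ Lᵢ/(AᵢEᵢ) = 250/(1250×197×10³) + 370/(850×143×10³) = 4.059×10⁻⁶ mm/N.
Hence P = δ_free / Σ(L/AE) = 0.5969/4.059×10⁻⁶ = 147.1 kN (compressive).
σ_{steel} = P / A = 147100 / 1250 = 117.6 MPa.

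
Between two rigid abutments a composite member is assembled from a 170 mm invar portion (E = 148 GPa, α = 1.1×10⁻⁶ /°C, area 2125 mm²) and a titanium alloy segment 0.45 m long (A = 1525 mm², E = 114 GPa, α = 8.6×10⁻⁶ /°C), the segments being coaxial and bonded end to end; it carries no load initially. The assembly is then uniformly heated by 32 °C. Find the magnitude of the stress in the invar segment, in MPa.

σ ≈ 19.5 MPa (compressive)

If the supports were absent, the total length change would be Σ αᵢΔT Lᵢ = 1.1×10⁻⁶×32×170 + 8.6×10⁻⁶×32×450 = 0.1298 mm.
The rigid supports impose zero overall length change; the single axial force P common to all segments must satisfy P Σ Lᵢ/(AᵢEᵢ) = δ_free.
Σ Lᵢ/(AᵢEᵢ) = 170/(2125×148×10³) + 450/(1525×114×10³) = 3.129×10⁻⁶ mm/N.
Hence P = δ_free / Σ(L/AE) = 0.1298/3.129×10⁻⁶ = 41.49 kN (compressive).
σ_{invar} = P / A = 41490 / 2125 = 19.53 MPa.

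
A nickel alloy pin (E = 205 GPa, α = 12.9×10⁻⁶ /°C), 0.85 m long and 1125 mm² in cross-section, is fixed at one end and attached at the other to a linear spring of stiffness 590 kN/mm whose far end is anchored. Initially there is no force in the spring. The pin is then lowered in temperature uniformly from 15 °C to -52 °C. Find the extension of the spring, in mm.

If the spring were absent the pin would shorten by αΔT L = 12.9×10⁻⁶ × 67 × 850 = 0.7347 mm.
With a force P in the spring, the elastic change of the pin is PL/(AE) and that of the spring is P/k; compatibility requires their sum to equal δ_free.
P [ L/(AE) + 1/k ] = δ_free → P [ 850/(1125×205×10³) + 1/(590×10³) ] = 0.7347.
P = 0.7347 / 5.381×10⁻⁶ = 136500 N.
Spring extension = P/k = 136500/(590×10³) = 0.2314 mm.

δ ≈ 0.231 mm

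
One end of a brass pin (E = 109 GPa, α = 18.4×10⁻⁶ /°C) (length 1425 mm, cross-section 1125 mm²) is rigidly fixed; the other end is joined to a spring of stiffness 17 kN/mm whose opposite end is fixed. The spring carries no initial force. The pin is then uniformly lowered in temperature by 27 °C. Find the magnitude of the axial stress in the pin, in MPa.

σ ≈ 8.93 MPa (tensile)

The unrestrained thermal change is αΔT L = 18.4×10⁻⁶ × 27 × 1425 = 0.7079 mm.
Let P be the tensile force in the spring. The pin extends elastically by PL/(AE) and the spring stretches by P/k; together these equal δ_free.
P [ L/(AE) + 1/k ] = δ_free → P [ 1425/(1125×109×10³) + 1/(17×10³) ] = 0.7079.
P = 0.7079 / 7.044×10⁻⁵ = 10050 N.
σ = P/A = 10050/1125 = 8.933 MPa.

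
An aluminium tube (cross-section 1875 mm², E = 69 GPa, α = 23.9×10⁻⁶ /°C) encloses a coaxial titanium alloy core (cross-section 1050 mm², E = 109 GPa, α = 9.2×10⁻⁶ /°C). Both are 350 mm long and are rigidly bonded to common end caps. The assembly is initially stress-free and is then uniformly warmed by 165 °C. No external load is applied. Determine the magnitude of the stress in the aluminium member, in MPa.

σ ≈ 78.6 MPa (compressive)

The aluminium has the larger α, so on heating it would change length more than the titanium alloy if both were free. The rigid plates force a common final length, so the aluminium is put into compression and the titanium alloy into tension, with equal and opposite forces P (no external load).
Setting the final lengths equal and cancelling L: (α₁ − α₂)ΔT = P/(A₁E₁) + P/(A₂E₂).
|α₁ − α₂|·ΔT = 14.7×10⁻⁶ × 165 = 0.002425.
1/(A₁E₁) + 1/(A₂E₂) = 1/(1875×69×10³) + 1/(1050×109×10³) = 1.647×10⁻⁸ N⁻¹.
So P = 0.002425 / 1.647×10⁻⁸ = 147.3 kN.
σ_{aluminium} = P/A₁ = 147300/1875 = 78.56 MPa, compressive.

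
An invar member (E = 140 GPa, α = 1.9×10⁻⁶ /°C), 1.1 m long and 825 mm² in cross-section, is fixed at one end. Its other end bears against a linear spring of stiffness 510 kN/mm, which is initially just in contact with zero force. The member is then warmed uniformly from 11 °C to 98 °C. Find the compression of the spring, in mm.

The unrestrained thermal change is αΔT L = 1.9×10⁻⁶ × 87 × 1100 = 0.1818 mm.
With a force P in the spring, the elastic change of the member is PL/(AE) and that of the spring is P/k; compatibility requires their sum to equal δ_free.
So P = δ_free / [L/(AE) + 1/k] = 0.1818 / [ 1100/(825×140×10³) + 1/(510×10³) ].
P = 0.1818 / 1.148×10⁻⁵ = 15830 N.
Spring compression = P/k = 15830/(510×10³) = 0.03104 mm.

δ ≈ 0.031 mm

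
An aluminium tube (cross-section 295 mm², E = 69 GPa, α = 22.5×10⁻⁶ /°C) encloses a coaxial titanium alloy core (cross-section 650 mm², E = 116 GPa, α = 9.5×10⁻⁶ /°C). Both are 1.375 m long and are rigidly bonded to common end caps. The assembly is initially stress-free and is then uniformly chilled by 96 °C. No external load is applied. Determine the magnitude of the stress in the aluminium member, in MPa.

Equilibrium of a rigid end plate with no external load gives equal and opposite internal forces ±P in the two members. Since α_{aluminium} > α_{titanium alloy}, cooling drives the aluminium into tension and the titanium alloy into compression.
Setting the final lengths equal and cancelling L: (α₁ − α₂)ΔT = P/(A₁E₁) + P/(A₂E₂).
|α₁ − α₂|·ΔT = 13×10⁻⁶ × 96 = 0.001248.
1/(A₁E₁) + 1/(A₂E₂) = 1/(295×69×10³) + 1/(650×116×10³) = 6.239×10⁻⁸ N⁻¹.
So P = 0.001248 / 6.239×10⁻⁸ = 20 kN.
σ_{aluminium} = P/A₁ = 20000/295 = 67.81 MPa, tensile.

σ ≈ 67.8 MPa (tensile)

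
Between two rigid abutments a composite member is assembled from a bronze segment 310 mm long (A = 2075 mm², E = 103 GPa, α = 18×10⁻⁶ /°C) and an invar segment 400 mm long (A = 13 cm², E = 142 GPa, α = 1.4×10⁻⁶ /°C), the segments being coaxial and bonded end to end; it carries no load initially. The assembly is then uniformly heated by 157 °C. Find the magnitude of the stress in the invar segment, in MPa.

σ ≈ 205 MPa (compressive)

If the supports were absent, the total length change would be Σ αᵢΔT Lᵢ = 18×10⁻⁶×157×310 + 1.4×10⁻⁶×157×400 = 0.964 mm.
The rigid supports impose zero overall length change; the single axial force P common to all segments must satisfy P Σ Lᵢ/(AᵢEᵢ) = δ_free.
Σ Lᵢ/(AᵢEᵢ) = 310/(2075×103×10³) + 400/(1300×142×10³) = 3.617×10⁻⁶ mm/N.
So P = 0.964 / 3.617×10⁻⁶ = 266.5 kN, compressive.
σ_{invar} = P / A = 266500 / 1300 = 205 MPa.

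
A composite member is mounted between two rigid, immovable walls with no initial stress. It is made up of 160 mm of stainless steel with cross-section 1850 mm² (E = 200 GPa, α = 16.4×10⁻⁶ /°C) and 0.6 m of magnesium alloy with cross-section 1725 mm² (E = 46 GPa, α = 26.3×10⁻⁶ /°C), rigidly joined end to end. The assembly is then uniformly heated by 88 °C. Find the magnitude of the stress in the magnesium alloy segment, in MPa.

If the supports were absent, the total length change would be Σ αᵢΔT Lᵢ = 16.4×10⁻⁶×88×160 + 26.3×10⁻⁶×88×600 = 1.62 mm.
The rigid supports impose zero overall length change; the single axial force P common to all segments must satisfy P Σ Lᵢ/(AᵢEᵢ) = δ_free.
Σ Lᵢ/(AᵢEᵢ) = 160/(1850×200×10³) + 600/(1725×46×10³) = 7.994×10⁻⁶ mm/N.
So P = 1.62 / 7.994×10⁻⁶ = 202.6 kN, compressive.
σ_{magnesium alloy} = P / A = 202600 / 1725 = 117.4 MPa.

σ ≈ 117 MPa (compressive)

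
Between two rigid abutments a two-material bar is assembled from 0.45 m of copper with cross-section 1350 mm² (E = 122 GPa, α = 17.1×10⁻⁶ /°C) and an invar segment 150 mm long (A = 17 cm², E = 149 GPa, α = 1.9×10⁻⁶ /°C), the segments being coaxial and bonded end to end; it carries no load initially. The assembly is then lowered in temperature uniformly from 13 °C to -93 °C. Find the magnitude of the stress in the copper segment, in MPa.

Free thermal contraction of the whole bar: Σ αᵢΔT Lᵢ = 17.1×10⁻⁶×106×450 + 1.9×10⁻⁶×106×150 = 0.8459 mm.
Since the ends are fixed, an axial force P builds up, equal in every segment, with P · Σ Lᵢ/(AᵢEᵢ) = δ_free.
The series flexibility is Σ Lᵢ/(AᵢEᵢ) = 450/(1350×122×10³) + 150/(1700×149×10³) = 3.324×10⁻⁶ mm/N.
Hence P = δ_free / Σ(L/AE) = 0.8459/3.324×10⁻⁶ = 254.4 kN (tensile).
σ_{copper} = P / A = 254400 / 1350 = 188.5 MPa.

σ ≈ 188 MPa (tensile)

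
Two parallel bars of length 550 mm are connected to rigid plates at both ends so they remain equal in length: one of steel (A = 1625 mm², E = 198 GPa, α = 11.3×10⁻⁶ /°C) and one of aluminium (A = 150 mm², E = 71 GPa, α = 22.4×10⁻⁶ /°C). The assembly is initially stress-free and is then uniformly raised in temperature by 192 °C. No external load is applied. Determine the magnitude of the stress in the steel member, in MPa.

Both members must finish at the same length. With the larger α, the aluminium tends to over-expand; the plates restrain it, putting the aluminium in compression and the steel in tension. With no external load the two internal forces are equal and opposite, magnitude P.
Setting the final lengths equal and cancelling L: (α₁ − α₂)ΔT = P/(A₁E₁) + P/(A₂E₂).
|α₁ − α₂|·ΔT = 11.1×10⁻⁶ × 192 = 0.002131.
1/(A₁E₁) + 1/(A₂E₂) = 1/(1625×198×10³) + 1/(150×71×10³) = 9.7×10⁻⁸ N⁻¹.
P = 0.002131 / 9.7×10⁻⁸ = 21970 N = 21.97 kN.
σ_{steel} = P/A₁ = 21970/1625 = 13.52 MPa, tensile.

σ ≈ 13.5 MPa (tensile)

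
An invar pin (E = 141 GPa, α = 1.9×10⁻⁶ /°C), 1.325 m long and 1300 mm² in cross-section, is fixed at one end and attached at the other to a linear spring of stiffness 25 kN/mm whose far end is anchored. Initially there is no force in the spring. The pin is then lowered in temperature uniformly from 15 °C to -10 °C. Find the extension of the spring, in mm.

If the spring were absent the pin would shorten by αΔT L = 1.9×10⁻⁶ × 25 × 1325 = 0.06294 mm.
With a force P in the spring, the elastic change of the pin is PL/(AE) and that of the spring is P/k; compatibility requires their sum to equal δ_free.
P [ L/(AE) + 1/k ] = δ_free → P [ 1325/(1300×141×10³) + 1/(25×10³) ] = 0.06294.
P = 0.06294 / 4.723×10⁻⁵ = 1333 N.
Spring extension = P/k = 1333/(25×10³) = 0.0533 mm.

δ ≈ 0.0533 mm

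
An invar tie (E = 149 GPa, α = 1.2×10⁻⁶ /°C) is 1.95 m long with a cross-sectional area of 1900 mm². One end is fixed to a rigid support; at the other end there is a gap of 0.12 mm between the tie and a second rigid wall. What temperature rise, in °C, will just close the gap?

Contact occurs when the free expansion equals the gap: αΔT L = 0.12 mm.
So ΔT = g/(αL) = 0.12/(1.2×10⁻⁶ × 1950) = 51.28 °C.

ΔT ≈ 51.3 °C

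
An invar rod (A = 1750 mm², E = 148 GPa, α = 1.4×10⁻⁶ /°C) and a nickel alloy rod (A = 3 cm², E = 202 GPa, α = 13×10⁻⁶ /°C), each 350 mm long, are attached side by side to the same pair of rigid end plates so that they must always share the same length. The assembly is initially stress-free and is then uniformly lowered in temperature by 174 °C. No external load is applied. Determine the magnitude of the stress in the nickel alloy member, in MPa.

σ ≈ 330 MPa (tensile)

Both members must finish at the same length. With the larger α, the nickel alloy tends to over-contract; the plates restrain it, putting the nickel alloy in tension and the invar in compression. With no external load the two internal forces are equal and opposite, magnitude P.
Equating the net (thermal + elastic) strains gives |α₁ − α₂|·ΔT = P·[1/(A₁E₁) + 1/(A₂E₂)].
|α₁ − α₂|·ΔT = 11.6×10⁻⁶ × 174 = 0.002018.
1/(A₁E₁) + 1/(A₂E₂) = 1/(1750×148×10³) + 1/(300×202×10³) = 2.036×10⁻⁸ N⁻¹.
P = 0.002018 / 2.036×10⁻⁸ = 99120 N = 99.12 kN.
σ_{nickel alloy} = P/A₂ = 99120/300 = 330.4 MPa, tensile.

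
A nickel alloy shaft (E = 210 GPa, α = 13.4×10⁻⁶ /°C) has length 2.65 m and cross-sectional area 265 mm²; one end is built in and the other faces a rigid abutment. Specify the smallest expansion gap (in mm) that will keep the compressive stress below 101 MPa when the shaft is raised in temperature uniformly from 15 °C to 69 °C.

g ≈ 0.643 mm

With no wall the shaft would lengthen by αΔT L = 13.4×10⁻⁶ × 54 × 2650 = 1.918 mm.
A stress of 101 MPa corresponds to the wall pushing the shaft back by σL/E = 101×2650/(210×10³) = 1.275 mm.
The gap must absorb the remainder: g_min = 1.918 − 1.275 = 0.643 mm.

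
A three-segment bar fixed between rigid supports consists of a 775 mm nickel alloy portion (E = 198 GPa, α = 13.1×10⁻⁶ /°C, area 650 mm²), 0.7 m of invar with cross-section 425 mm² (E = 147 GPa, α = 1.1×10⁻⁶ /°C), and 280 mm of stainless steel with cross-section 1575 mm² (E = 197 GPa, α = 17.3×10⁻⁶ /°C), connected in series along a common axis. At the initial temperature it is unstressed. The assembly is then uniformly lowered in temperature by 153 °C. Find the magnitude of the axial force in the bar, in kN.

Free thermal contraction of the whole bar: Σ αᵢΔT Lᵢ = 13.1×10⁻⁶×153×775 + 1.1×10⁻⁶×153×700 + 17.3×10⁻⁶×153×280 = 2.412 mm.
The rigid supports impose zero overall length change; the single axial force P common to all segments must satisfy P Σ Lᵢ/(AᵢEᵢ) = δ_free.
The series flexibility is Σ Lᵢ/(AᵢEᵢ) = 775/(650×198×10³) + 700/(425×147×10³) + 280/(1575×197×10³) = 1.813×10⁻⁵ mm/N.
P = 2.412 / 1.813×10⁻⁵ = 133100 N = 133.1 kN, tensile.

P ≈ 133 kN (tensile)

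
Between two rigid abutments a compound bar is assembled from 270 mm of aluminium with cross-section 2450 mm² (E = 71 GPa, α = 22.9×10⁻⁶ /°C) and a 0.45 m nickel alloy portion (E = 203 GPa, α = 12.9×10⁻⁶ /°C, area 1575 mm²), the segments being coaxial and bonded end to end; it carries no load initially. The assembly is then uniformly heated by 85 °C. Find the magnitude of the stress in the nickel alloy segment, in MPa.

With the walls removed the bar would change length by δ_free = Σ αᵢΔT Lᵢ = 22.9×10⁻⁶×85×270 + 12.9×10⁻⁶×85×450 = 1.019 mm.
The rigid supports impose zero overall length change; the single axial force P common to all segments must satisfy P Σ Lᵢ/(AᵢEᵢ) = δ_free.
Σ Lᵢ/(AᵢEᵢ) = 270/(2450×71×10³) + 450/(1575×203×10³) = 2.96×10⁻⁶ mm/N.
Hence P = δ_free / Σ(L/AE) = 1.019/2.96×10⁻⁶ = 344.3 kN (compressive).
σ_{nickel alloy} = P / A = 344300 / 1575 = 218.6 MPa.

σ ≈ 219 MPa (compressive)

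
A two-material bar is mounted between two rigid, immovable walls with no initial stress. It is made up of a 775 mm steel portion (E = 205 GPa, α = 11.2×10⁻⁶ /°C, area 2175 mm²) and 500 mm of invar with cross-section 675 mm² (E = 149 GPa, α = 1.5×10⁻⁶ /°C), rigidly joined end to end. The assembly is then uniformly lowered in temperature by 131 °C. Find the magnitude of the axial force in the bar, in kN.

With the walls removed the bar would change length by δ_free = Σ αᵢΔT Lᵢ = 11.2×10⁻⁶×131×775 + 1.5×10⁻⁶×131×500 = 1.235 mm.
The walls prevent any net length change, so an axial force P (same in every segment) develops. Compatibility: P · Σ Lᵢ/(AᵢEᵢ) = δ_free.
The series flexibility is Σ Lᵢ/(AᵢEᵢ) = 775/(2175×205×10³) + 500/(675×149×10³) = 6.71×10⁻⁶ mm/N.
Hence P = δ_free / Σ(L/AE) = 1.235/6.71×10⁻⁶ = 184.1 kN (tensile).

P ≈ 184 kN (tensile)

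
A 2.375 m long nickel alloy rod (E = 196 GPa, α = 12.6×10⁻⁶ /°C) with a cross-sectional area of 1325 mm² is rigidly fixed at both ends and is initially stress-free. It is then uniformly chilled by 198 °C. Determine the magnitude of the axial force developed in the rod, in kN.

With zero net strain, σ = E·αΔT = 196 GPa × 12.6×10⁻⁶ × 198 = 489 MPa.
P = AEαΔT = 1325 × 196×10³ × 12.6×10⁻⁶ × 198 = 647.9 kN (tensile).

P ≈ 648 kN (tensile)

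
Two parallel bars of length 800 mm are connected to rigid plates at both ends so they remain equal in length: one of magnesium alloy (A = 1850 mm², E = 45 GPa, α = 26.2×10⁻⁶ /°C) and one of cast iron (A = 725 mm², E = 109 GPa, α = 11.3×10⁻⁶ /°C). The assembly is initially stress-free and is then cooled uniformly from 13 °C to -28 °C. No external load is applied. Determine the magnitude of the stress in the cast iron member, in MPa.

σ ≈ 34.2 MPa (compressive)

Both members must finish at the same length. With the larger α, the magnesium alloy tends to over-contract; the plates restrain it, putting the magnesium alloy in tension and the cast iron in compression. With no external load the two internal forces are equal and opposite, magnitude P.
Equating the net (thermal + elastic) strains gives |α₁ − α₂|·ΔT = P·[1/(A₁E₁) + 1/(A₂E₂)].
|α₁ − α₂|·ΔT = 14.9×10⁻⁶ × 41 = 0.0006109.
1/(A₁E₁) + 1/(A₂E₂) = 1/(1850×45×10³) + 1/(725×109×10³) = 2.467×10⁻⁸ N⁻¹.
P = 0.0006109 / 2.467×10⁻⁸ = 24770 N = 24.77 kN.
σ_{cast iron} = P/A₂ = 24770/725 = 34.16 MPa, compressive.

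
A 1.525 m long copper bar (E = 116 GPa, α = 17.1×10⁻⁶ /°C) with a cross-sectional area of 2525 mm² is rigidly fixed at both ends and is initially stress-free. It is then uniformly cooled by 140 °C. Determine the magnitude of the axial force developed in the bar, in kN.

P ≈ 701 kN (tensile)

With zero net strain, σ = E·αΔT = 116 GPa × 17.1×10⁻⁶ × 140 = 277.7 MPa.
Then P = σA = 277.7 × 2525 mm² = 701.2 kN, tensile.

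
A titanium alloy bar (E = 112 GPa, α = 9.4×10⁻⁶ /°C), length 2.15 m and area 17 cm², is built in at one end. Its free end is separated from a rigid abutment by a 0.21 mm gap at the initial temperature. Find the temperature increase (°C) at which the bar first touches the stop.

ΔT ≈ 10.4 °C

The gap closes when αΔT L = 0.21 mm, since the bar is still unstressed at that instant.
So ΔT = g/(αL) = 0.21/(9.4×10⁻⁶ × 2150) = 10.39 °C.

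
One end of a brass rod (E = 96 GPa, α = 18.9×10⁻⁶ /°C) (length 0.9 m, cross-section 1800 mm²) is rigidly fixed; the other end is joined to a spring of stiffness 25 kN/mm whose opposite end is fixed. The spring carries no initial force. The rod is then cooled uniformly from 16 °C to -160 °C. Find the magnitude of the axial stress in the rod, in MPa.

σ ≈ 36.8 MPa (tensile)

If the spring were absent the rod would shorten by αΔT L = 18.9×10⁻⁶ × 176 × 900 = 2.994 mm.
Let P be the tensile force in the spring. The rod extends elastically by PL/(AE) and the spring stretches by P/k; together these equal δ_free.
So P = δ_free / [L/(AE) + 1/k] = 2.994 / [ 900/(1800×96×10³) + 1/(25×10³) ].
P = 2.994 / 4.521×10⁻⁵ = 66220 N.
σ = P/A = 66220/1800 = 36.79 MPa.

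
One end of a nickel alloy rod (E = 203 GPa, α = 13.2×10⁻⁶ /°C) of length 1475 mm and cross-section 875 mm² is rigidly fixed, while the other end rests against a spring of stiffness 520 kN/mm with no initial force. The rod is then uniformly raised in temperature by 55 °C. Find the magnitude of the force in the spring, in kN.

If the spring were absent the rod would lengthen by αΔT L = 13.2×10⁻⁶ × 55 × 1475 = 1.071 mm.
Let P be the compressive force at the spring. The rod shortens elastically by PL/(AE) and the spring compresses by P/k; together these equal δ_free.
P [ L/(AE) + 1/k ] = δ_free → P [ 1475/(875×203×10³) + 1/(520×10³) ] = 1.071.
P = 1.071 / 1.023×10⁻⁵ = 104700 N.

P ≈ 105 kN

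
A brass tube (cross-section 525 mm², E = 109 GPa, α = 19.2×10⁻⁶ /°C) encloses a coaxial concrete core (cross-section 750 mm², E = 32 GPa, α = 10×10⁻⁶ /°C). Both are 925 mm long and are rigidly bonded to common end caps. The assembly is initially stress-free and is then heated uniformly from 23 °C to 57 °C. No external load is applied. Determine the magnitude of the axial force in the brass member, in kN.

P ≈ 5.29 kN (compressive in the brass)

The brass has the larger α, so on heating it would change length more than the concrete if both were free. The rigid plates force a common final length, so the brass is put into compression and the concrete into tension, with equal and opposite forces P (no external load).
Equating the net (thermal + elastic) strains gives |α₁ − α₂|·ΔT = P·[1/(A₁E₁) + 1/(A₂E₂)].
|α₁ − α₂|·ΔT = 9.2×10⁻⁶ × 34 = 0.0003128.
1/(A₁E₁) + 1/(A₂E₂) = 1/(525×109×10³) + 1/(750×32×10³) = 5.914×10⁻⁸ N⁻¹.
So P = 0.0003128 / 5.914×10⁻⁸ = 5.289 kN.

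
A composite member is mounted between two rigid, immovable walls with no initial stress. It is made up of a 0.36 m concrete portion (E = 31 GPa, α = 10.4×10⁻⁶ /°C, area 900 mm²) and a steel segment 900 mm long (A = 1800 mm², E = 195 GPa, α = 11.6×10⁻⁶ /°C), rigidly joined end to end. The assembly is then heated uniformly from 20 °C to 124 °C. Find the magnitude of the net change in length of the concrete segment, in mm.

With the walls removed the bar would change length by δ_free = Σ αᵢΔT Lᵢ = 10.4×10⁻⁶×104×360 + 11.6×10⁻⁶×104×900 = 1.475 mm.
The walls prevent any net length change, so an axial force P (same in every segment) develops. Compatibility: P · Σ Lᵢ/(AᵢEᵢ) = δ_free.
The series flexibility is Σ Lᵢ/(AᵢEᵢ) = 360/(900×31×10³) + 900/(1800×195×10³) = 1.547×10⁻⁵ mm/N.
P = 1.475 / 1.547×10⁻⁵ = 95370 N = 95.37 kN, compressive.
For the concrete segment, free thermal change = 10.4×10⁻⁶×104×360 = 0.3894 mm and elastic change from P = 95370×360/(900×31×10³) = 1.231 mm; these oppose, so the net change is 0.841 mm (segment shortens).

|ΔL| ≈ 0.841 mm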